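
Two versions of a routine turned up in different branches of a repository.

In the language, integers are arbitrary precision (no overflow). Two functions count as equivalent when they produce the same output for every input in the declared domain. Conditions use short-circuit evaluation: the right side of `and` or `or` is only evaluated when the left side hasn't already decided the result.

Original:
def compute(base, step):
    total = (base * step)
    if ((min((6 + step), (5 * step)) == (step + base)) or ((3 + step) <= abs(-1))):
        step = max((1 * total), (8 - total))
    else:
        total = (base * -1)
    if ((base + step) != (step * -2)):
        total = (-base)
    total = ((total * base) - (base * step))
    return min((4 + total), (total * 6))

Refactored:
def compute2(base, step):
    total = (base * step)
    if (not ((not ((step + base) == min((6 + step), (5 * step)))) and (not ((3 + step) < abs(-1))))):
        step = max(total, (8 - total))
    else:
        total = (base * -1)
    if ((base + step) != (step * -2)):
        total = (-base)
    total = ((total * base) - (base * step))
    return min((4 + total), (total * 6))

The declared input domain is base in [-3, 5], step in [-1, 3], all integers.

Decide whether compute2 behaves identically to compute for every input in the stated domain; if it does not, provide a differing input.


Although `((3 + step) <= abs(-1))` became `((3 + step) < abs(-1))`, no input in the stated domain can expose it.
One worked example (base=1, step=3) — compute: total = 3; ((min((6 + step), (5 * step)) == (step + base)) or ((3 + step) <= abs(-1))) -> false; total = -1; ((base + step) != (step * -2)) -> true; total = -1; total = -4; return -24; compute2: total = 3; (not ((not ((step + base) == min((6 + step), (5 * step)))) and (not ((3 + step) < abs(-1))))) -> false; total = -1; ((base + step) != (step * -2)) -> true; total = -1; total = -4; return -24; agreement on -24.
Every one of the 45 inputs gives matching results.
verdict: equivalent


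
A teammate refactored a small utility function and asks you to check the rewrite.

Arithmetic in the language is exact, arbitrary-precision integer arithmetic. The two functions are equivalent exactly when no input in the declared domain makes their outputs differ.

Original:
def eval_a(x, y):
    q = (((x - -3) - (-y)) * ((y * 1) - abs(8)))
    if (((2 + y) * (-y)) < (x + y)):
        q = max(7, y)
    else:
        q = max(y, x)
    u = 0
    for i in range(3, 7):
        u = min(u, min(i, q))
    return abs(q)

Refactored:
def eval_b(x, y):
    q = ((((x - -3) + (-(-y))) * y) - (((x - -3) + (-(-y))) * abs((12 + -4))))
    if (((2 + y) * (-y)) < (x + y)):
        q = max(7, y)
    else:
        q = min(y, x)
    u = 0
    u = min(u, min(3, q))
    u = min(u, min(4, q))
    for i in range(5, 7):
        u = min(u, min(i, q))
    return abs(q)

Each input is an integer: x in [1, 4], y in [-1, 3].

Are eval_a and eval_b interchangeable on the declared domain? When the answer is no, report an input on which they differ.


These are not equivalent — on x=2, y=-1 the outputs split (2 vs 1).
eval_a: q becomes -36; next (((2 + y) * (-y)) < (x + y)) evaluates to false; next q becomes 2; next u becomes 0; next at i=3:; next u becomes 0; next at i=4:; next u becomes 0; next at i=5:; next u becomes 0; next at i=6:; next u becomes 0; next final value 2
eval_b: q becomes -36; next (((2 + y) * (-y)) < (x + y)) evaluates to false; next q becomes -1; next u becomes 0; next u becomes -1; next u becomes -1; next at i=5:; next u becomes -1; next at i=6:; next u becomes -1; next final value 1
verdict: not equivalent; witness: x=2, y=-1


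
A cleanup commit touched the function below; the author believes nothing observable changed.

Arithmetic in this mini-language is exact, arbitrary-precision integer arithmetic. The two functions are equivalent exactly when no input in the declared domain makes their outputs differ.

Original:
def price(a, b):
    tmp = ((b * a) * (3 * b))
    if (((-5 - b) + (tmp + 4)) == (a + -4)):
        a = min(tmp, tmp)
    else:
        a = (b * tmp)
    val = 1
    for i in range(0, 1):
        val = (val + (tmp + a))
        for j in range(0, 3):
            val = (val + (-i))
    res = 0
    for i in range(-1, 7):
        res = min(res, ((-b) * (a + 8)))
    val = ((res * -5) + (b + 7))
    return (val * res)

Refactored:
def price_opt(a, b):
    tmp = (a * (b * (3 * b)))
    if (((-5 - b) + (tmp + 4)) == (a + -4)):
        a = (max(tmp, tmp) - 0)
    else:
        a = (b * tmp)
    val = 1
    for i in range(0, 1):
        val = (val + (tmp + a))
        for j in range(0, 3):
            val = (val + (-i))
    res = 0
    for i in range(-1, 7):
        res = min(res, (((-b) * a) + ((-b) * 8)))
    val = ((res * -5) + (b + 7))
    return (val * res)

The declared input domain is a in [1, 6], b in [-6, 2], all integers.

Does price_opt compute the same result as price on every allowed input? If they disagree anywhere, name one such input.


Although `min(tmp, tmp)` became `max(tmp, tmp)`, no input in the stated domain can expose it; all 54 inputs agree.
verdict: equivalent


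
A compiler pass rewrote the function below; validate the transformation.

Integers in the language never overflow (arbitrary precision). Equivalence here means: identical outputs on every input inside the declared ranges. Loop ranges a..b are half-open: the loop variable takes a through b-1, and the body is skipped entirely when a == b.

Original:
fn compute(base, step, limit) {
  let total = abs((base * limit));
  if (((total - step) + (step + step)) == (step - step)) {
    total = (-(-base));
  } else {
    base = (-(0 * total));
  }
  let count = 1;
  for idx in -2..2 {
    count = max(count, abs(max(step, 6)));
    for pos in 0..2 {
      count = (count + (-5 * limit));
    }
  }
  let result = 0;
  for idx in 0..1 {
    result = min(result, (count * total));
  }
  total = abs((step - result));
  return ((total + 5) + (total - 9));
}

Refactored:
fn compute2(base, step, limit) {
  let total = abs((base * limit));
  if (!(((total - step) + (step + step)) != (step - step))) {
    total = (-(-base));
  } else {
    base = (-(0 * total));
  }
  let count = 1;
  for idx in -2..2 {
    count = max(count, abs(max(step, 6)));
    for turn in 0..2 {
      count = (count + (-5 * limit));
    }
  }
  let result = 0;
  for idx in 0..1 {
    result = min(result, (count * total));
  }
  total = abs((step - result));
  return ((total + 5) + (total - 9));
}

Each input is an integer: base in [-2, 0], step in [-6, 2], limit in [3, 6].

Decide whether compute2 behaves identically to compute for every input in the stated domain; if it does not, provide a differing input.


Side by side, the visible changes include: comparison usage differs; local variable names differ; boolean connective usage differs.
Spot check at base=0, step=-2, limit=3 — compute: total=0, then (((total - step) + (step + step)) == (step - step)) is false, then base=0, then count=1, then (idx=-2), then count=6, then (pos=0), then count=-9, then (pos=1), then count=-24, then (idx=-1), then count=6, then (pos=0), then count=-9, then (pos=1), then count=-24, then (idx=0), then count=6, then (pos=0), then count=-9, then (pos=1), then count=-24, then (idx=1), then count=6, then (pos=0), then count=-9, then (pos=1), then count=-24, then result=0, then (idx=0), then result=0, then total=2, then returns 0. compute2: total=0, then (!(((total - step) + (step + step)) != (step - step))) is false, then base=0, then count=1, then (idx=-2), then count=6, then (turn=0), then count=-9, then (turn=1), then count=-24, then (idx=-1), then count=6, then (turn=0), then count=-9, then (turn=1), then count=-24, then (idx=0), then count=6, then (turn=0), then count=-9, then (turn=1), then count=-24, then (idx=1), then count=6, then (turn=0), then count=-9, then (turn=1), then count=-24, then result=0, then (idx=0), then result=0, then total=2, then returns 0. Both give 0.
An exhaustive pass over the 108 declared inputs shows identical outputs.
verdict: equivalent


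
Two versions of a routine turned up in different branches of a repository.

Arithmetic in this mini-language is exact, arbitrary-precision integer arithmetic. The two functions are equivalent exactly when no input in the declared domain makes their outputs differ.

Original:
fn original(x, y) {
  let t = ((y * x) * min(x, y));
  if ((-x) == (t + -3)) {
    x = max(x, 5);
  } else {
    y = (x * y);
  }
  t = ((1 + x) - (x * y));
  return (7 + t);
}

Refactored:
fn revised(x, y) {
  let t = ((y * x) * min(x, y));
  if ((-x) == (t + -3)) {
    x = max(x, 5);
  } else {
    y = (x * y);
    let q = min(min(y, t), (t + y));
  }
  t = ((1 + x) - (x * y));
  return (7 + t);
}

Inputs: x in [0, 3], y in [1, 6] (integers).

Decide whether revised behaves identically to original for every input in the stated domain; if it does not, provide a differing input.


Equivalent. There is a behavioral-looking edit here, yet the outcome never shifts on this domain.
An exhaustive pass over the 24 declared inputs shows identical outputs.
As a probe, take x=3, y=4: original runs t becomes 36; next ((-x) == (t + -3)) evaluates to false; next y becomes 12; next t becomes -32; next final value -25; revised runs t becomes 36; next ((-x) == (t + -3)) evaluates to false; next y becomes 12; next q becomes 12; next t becomes -32; next final value -25; both end at -25.
verdict: equivalent


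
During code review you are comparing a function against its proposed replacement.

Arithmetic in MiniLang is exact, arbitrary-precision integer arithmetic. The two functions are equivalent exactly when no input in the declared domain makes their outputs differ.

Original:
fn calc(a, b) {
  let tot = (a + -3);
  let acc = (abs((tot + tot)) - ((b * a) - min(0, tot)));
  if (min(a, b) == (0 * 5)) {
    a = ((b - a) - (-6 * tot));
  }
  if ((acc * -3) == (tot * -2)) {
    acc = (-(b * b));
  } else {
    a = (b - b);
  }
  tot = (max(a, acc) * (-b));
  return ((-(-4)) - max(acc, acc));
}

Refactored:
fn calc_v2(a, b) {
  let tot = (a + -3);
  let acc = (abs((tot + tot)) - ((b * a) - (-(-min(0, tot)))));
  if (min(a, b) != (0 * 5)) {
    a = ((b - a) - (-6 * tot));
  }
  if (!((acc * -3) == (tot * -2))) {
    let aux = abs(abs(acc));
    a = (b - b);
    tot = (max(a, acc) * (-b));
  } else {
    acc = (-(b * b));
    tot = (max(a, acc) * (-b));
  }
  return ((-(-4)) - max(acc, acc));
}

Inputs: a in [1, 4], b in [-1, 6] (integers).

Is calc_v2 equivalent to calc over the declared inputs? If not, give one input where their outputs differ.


The one real change (`(min(a, b) == (0 * 5))` became `(min(a, b) != (0 * 5))`) has no effect anywhere in the declared ranges.
Spot check at a=2, b=4 — calc: tot=-1, then acc=-7, then (min(a, b) == (0 * 5)) is false, then ((acc * -3) == (tot * -2)) is false, then a=0, then tot=0, then returns 11. calc_v2: tot=-1, then acc=-7, then (min(a, b) != (0 * 5)) is true, then a=-4, then (!((acc * -3) == (tot * -2))) is true, then aux=7, then a=0, then tot=0, then returns 11. Both give 11.
Across all 32 domain points the two functions coincide.
verdict: equivalent


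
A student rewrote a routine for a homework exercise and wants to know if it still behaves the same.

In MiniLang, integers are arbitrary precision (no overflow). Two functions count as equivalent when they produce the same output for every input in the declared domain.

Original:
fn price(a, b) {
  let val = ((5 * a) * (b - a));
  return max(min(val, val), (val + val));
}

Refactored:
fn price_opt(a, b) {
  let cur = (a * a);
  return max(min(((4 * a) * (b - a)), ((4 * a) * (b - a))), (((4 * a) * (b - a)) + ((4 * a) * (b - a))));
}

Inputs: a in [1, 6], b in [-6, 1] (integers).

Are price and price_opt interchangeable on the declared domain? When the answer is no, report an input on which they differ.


Consider the input a=1, b=-6.
price: val becomes -35; next final value -35
price_opt: cur becomes 1; next final value -28
-35 against -28: the behavior changed.
verdict: not equivalent; witness: a=1, b=-6


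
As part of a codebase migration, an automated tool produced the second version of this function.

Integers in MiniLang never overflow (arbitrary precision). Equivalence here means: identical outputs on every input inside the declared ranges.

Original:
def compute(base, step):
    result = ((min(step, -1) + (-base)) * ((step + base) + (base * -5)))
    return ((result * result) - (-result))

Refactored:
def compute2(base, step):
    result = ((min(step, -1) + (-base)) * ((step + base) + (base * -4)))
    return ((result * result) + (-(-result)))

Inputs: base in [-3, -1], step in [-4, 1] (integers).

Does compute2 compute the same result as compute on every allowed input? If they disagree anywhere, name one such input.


On input base=-3, step=-4, compute returns 56 while compute2 returns 20.
verdict: not equivalent; witness: base=-3, step=-4


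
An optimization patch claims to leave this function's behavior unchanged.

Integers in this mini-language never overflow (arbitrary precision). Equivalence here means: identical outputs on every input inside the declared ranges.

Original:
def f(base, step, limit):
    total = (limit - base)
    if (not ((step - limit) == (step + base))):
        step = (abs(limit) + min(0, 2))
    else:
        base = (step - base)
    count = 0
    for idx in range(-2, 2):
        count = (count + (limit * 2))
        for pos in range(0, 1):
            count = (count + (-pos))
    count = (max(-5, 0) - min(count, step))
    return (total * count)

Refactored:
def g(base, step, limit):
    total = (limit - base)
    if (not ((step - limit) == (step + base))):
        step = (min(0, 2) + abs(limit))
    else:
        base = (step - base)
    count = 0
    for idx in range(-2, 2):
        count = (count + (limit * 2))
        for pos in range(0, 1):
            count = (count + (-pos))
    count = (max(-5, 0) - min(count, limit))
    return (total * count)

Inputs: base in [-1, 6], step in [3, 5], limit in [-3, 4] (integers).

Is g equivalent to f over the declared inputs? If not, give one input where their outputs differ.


Try base=-1, step=3, limit=1.
f: total := 2 | (not ((step - limit) == (step + base))): false | base := 4 | count := 0 | iter idx=-2: | count := 2 | iter pos=0: | count := 2 | iter idx=-1: | count := 4 | iter pos=0: | count := 4 | iter idx=0: | count := 6 | iter pos=0: | count := 6 | iter idx=1: | count := 8 | iter pos=0: | count := 8 | count := -3 | result -6
g: total := 2 | (not ((step - limit) == (step + base))): false | base := 4 | count := 0 | iter idx=-2: | count := 2 | iter pos=0: | count := 2 | iter idx=-1: | count := 4 | iter pos=0: | count := 4 | iter idx=0: | count := 6 | iter pos=0: | count := 6 | iter idx=1: | count := 8 | iter pos=0: | count := 8 | count := -1 | result -2
-6 against -2: the behavior changed.
verdict: not equivalent; witness: base=-1, step=3, limit=1


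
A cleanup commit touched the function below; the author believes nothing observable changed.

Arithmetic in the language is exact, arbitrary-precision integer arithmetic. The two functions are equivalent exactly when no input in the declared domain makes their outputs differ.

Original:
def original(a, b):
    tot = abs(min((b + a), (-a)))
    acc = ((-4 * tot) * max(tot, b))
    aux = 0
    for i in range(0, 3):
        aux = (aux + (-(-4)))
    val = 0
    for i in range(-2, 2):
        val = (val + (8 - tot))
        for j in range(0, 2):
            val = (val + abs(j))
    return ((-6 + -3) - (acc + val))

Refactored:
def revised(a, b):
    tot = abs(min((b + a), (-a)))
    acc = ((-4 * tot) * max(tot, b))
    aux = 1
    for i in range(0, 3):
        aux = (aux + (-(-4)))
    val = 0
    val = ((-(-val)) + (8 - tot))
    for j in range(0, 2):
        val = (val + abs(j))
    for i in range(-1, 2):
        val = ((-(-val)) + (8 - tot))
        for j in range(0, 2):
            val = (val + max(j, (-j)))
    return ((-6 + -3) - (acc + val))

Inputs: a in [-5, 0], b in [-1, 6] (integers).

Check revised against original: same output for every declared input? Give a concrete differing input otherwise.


Equivalent. Although `0` became `1`, no input in the stated domain can expose it.
Sweeping the whole domain (48 inputs) finds no disagreement.
Tracing a=-5, b=6: original: tot=1, then acc=-24, then aux=0, then (i=0), then aux=4, then (i=1), then aux=8, then (i=2), then aux=12, then val=0, then (i=-2), then val=7, then (j=0), then val=7, then (j=1), then val=8, then (i=-1), then val=15, then (j=0), then val=15, then (j=1), then val=16, then (i=0), then val=23, then (j=0), then val=23, then (j=1), then val=24, then (i=1), then val=31, then (j=0), then val=31, then (j=1), then val=32, then returns -17 | revised: tot=1, then acc=-24, then aux=1, then (i=0), then aux=5, then (i=1), then aux=9, then (i=2), then aux=13, then val=0, then val=7, then (j=0), then val=7, then (j=1), then val=8, then (i=-1), then val=15, then (j=0), then val=15, then (j=1), then val=16, then (i=0), then val=23, then (j=0), then val=23, then (j=1), then val=24, then (i=1), then val=31, then (j=0), then val=31, then (j=1), then val=32, then returns -17 — matching result -17.
verdict: equivalent


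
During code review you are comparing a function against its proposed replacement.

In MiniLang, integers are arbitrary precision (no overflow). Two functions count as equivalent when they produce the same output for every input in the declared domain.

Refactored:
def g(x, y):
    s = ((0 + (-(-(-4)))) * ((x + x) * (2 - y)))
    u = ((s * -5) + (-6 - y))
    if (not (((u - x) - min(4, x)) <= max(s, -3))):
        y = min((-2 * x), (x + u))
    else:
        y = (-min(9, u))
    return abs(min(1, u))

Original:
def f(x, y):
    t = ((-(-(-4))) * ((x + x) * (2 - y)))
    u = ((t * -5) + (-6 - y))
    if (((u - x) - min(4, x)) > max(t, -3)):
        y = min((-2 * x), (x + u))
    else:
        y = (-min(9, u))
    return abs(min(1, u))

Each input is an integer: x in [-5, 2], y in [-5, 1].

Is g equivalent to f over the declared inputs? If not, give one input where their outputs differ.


Side by side, the visible changes include: constant usage differs, and arithmetic usage differs, and comparison usage differs, and local variable names differ, and boolean connective usage differs.
Tracing x=1, y=-2: f: t = -32; u = 156; (((u - x) - min(4, x)) > max(t, -3)) -> true; y = -2; return 1 | g: s = -32; u = 156; (not (((u - x) - min(4, x)) <= max(s, -3))) -> true; y = -2; return 1 — matching result 1.
Checked all 56 inputs in the declared domain: the outputs agree on every one.
verdict: equivalent


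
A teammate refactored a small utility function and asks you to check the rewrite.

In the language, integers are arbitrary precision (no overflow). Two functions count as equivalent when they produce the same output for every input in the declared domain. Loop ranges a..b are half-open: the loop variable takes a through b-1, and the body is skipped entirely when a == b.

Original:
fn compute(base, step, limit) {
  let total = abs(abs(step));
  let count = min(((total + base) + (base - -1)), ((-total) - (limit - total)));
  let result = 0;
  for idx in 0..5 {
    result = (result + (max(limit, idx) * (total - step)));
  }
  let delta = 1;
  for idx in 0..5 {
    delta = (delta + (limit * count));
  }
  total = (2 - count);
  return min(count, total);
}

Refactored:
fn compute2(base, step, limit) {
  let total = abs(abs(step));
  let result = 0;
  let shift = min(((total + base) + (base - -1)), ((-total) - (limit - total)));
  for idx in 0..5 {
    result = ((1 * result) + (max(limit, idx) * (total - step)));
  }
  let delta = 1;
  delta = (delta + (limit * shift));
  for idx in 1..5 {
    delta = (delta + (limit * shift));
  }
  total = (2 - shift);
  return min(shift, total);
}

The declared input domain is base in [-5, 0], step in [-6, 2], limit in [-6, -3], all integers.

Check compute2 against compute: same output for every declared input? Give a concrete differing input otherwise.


The two versions differ — the changes include local variable names differ, plus arithmetic usage differs, plus statement counts differ, plus loop structure differs, plus constant usage differs.
One worked example (base=-3, step=2, limit=-6) — compute: total becomes 2; next count becomes -3; next result becomes 0; next at idx=0:; next result becomes 0; next at idx=1:; next result becomes 0; next at idx=2:; next result becomes 0; next at idx=3:; next result becomes 0; next at idx=4:; next result becomes 0; next delta becomes 1; next at idx=0:; next delta becomes 19; next at idx=1:; next delta becomes 37; next at idx=2:; next delta becomes 55; next at idx=3:; next delta becomes 73; next at idx=4:; next delta becomes 91; next total becomes 5; next final value -3; compute2: total becomes 2; next result becomes 0; next shift becomes -3; next at idx=0:; next result becomes 0; next at idx=1:; next result becomes 0; next at idx=2:; next result becomes 0; next at idx=3:; next result becomes 0; next at idx=4:; next result becomes 0; next delta becomes 1; next delta becomes 19; next at idx=1:; next delta becomes 37; next at idx=2:; next delta becomes 55; next at idx=3:; next delta becomes 73; next at idx=4:; next delta becomes 91; next total becomes 5; next final value -3; agreement on -3.
An exhaustive pass over the 216 declared inputs shows identical outputs.
verdict: equivalent


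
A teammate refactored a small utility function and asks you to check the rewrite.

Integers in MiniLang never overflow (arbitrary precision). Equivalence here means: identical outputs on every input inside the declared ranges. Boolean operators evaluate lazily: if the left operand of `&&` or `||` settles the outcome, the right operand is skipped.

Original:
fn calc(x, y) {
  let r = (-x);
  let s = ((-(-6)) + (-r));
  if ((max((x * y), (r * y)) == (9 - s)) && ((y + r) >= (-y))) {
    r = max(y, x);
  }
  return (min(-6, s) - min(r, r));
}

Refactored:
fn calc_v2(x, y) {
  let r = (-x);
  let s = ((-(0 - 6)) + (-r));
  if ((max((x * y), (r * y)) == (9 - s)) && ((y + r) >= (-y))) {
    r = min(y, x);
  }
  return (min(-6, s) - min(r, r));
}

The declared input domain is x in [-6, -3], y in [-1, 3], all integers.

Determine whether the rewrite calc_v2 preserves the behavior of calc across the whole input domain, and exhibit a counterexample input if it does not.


x=-3, y=2 yields -8 from calc but -3 from calc_v2.
verdict: not equivalent; witness: x=-3, y=2


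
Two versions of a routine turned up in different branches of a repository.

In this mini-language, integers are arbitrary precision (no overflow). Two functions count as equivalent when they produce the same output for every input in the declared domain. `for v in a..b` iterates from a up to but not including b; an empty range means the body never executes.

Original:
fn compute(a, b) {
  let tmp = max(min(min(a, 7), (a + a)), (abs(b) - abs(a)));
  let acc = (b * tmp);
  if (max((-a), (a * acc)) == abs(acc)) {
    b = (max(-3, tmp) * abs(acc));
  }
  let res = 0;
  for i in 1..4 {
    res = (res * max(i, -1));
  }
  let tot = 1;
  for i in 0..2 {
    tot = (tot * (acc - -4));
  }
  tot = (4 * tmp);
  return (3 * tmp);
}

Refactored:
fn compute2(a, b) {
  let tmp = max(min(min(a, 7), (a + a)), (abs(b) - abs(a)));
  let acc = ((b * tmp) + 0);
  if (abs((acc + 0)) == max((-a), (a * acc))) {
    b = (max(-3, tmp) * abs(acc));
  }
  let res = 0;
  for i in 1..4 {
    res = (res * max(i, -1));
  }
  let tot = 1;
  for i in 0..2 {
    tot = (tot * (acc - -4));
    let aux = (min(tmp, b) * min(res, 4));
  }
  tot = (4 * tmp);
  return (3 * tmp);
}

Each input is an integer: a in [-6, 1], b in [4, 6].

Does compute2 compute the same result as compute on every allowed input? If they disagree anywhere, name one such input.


Comparing the listings, the differences include: constant usage differs, and local variable names differ, and min/max/abs usage differs, and statement counts differ, and arithmetic usage differs.
Tracing a=-2, b=6: compute: tmp := 4 | acc := 24 | (max((-a), (a * acc)) == abs(acc)): false | res := 0 | iter i=1: | res := 0 | iter i=2: | res := 0 | iter i=3: | res := 0 | tot := 1 | iter i=0: | tot := 28 | iter i=1: | tot := 784 | tot := 16 | result 12 | compute2: tmp := 4 | acc := 24 | (abs((acc + 0)) == max((-a), (a * acc))): false | res := 0 | iter i=1: | res := 0 | iter i=2: | res := 0 | iter i=3: | res := 0 | tot := 1 | iter i=0: | tot := 28 | aux := 0 | iter i=1: | tot := 784 | aux := 0 | tot := 16 | result 12 — matching result 12.
An exhaustive pass over the 24 declared inputs shows identical outputs.
verdict: equivalent


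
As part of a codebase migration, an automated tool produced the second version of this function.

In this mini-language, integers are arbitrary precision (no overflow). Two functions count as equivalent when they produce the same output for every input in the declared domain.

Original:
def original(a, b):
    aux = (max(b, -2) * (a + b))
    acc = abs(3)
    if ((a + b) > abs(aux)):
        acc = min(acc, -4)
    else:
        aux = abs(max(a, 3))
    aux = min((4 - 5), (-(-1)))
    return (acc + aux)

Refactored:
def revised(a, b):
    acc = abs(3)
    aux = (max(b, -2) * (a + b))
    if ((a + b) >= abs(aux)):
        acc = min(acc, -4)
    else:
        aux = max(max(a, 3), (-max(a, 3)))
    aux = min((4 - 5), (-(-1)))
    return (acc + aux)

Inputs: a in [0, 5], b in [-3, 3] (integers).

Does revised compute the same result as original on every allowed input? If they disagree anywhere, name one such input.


Try a=0, b=0.
original: aux becomes 0; next acc becomes 3; next ((a + b) > abs(aux)) evaluates to false; next aux becomes 3; next aux becomes -1; next final value 2
revised: acc becomes 3; next aux becomes 0; next ((a + b) >= abs(aux)) evaluates to true; next acc becomes -4; next aux becomes -1; next final value -5
2 against -5: the behavior changed.
verdict: not equivalent; witness: a=0, b=0


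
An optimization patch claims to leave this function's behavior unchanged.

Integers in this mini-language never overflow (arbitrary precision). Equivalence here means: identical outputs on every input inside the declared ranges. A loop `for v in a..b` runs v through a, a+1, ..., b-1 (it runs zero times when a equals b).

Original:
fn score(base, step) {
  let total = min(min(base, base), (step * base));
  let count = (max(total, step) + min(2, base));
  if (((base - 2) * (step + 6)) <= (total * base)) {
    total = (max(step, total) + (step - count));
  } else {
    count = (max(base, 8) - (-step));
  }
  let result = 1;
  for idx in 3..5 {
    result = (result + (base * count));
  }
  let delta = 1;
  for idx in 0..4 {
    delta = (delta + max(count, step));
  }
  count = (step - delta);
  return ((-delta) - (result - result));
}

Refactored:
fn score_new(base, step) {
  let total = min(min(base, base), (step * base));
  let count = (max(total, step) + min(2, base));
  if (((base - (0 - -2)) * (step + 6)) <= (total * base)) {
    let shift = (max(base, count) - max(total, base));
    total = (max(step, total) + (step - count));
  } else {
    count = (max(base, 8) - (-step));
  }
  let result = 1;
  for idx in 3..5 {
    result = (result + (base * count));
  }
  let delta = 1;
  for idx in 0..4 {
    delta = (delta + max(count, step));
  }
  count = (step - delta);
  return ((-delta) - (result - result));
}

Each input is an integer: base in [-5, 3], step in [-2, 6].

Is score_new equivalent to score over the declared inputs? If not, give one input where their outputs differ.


The two versions differ — the changes include statement counts differ, local variable names differ, constant usage differs, min/max/abs usage differs, arithmetic usage differs.
Tracing base=2, step=5: score: total := 2 | count := 7 | (((base - 2) * (step + 6)) <= (total * base)): true | total := 3 | result := 1 | iter idx=3: | result := 15 | iter idx=4: | result := 29 | delta := 1 | iter idx=0: | delta := 8 | iter idx=1: | delta := 15 | iter idx=2: | delta := 22 | iter idx=3: | delta := 29 | count := -24 | result -29 | score_new: total := 2 | count := 7 | (((base - (0 - -2)) * (step + 6)) <= (total * base)): true | shift := 5 | total := 3 | result := 1 | iter idx=3: | result := 15 | iter idx=4: | result := 29 | delta := 1 | iter idx=0: | delta := 8 | iter idx=1: | delta := 15 | iter idx=2: | delta := 22 | iter idx=3: | delta := 29 | count := -24 | result -29 — matching result -29.
Sweeping the whole domain (81 inputs) finds no disagreement.
verdict: equivalent


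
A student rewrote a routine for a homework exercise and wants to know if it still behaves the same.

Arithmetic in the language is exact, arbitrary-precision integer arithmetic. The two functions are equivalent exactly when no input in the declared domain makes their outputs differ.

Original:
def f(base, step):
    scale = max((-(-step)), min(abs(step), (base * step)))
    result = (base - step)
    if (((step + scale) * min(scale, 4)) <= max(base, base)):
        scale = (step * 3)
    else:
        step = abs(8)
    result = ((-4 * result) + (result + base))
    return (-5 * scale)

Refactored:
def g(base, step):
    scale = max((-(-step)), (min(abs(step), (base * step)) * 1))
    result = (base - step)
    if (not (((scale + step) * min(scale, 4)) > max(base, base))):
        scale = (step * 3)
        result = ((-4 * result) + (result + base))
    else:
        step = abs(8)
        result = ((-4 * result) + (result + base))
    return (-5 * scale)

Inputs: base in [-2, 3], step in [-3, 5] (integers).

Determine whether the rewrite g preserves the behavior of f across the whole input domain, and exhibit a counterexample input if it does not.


Equivalent — the differences include statement counts differ, comparison usage differs, boolean connective usage differs, arithmetic usage differs, constant usage differs, yet no declared input distinguishes the two.
One worked example (base=2, step=-3) — f: scale=-3, then result=5, then (((step + scale) * min(scale, 4)) <= max(base, base)) is false, then step=8, then result=-13, then returns 15; g: scale=-3, then result=5, then (not (((scale + step) * min(scale, 4)) > max(base, base))) is false, then step=8, then result=-13, then returns 15; agreement on 15.
An exhaustive pass over the 54 declared inputs shows identical outputs.
verdict: equivalent


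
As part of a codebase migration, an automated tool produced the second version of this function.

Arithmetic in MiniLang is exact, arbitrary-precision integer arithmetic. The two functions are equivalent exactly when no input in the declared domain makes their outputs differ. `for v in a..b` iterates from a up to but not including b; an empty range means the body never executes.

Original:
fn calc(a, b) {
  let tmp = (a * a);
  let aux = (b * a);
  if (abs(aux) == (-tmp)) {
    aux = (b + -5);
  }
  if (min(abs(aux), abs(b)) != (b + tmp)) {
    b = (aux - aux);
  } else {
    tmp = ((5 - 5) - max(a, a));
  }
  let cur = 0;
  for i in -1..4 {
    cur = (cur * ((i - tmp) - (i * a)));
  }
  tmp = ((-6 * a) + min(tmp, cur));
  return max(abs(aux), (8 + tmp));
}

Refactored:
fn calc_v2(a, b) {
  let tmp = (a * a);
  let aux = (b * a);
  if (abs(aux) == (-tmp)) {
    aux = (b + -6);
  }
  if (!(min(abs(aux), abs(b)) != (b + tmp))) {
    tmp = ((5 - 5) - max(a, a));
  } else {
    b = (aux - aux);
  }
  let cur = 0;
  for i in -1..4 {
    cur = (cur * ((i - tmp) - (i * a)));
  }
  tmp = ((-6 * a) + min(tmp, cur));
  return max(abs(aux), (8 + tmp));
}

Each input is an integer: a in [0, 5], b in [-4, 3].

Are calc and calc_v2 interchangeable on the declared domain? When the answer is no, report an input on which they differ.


Run the pair on a=0, b=-4.
calc: tmp becomes 0; next aux becomes 0; next (abs(aux) == (-tmp)) evaluates to true; next aux becomes -9; next (min(abs(aux), abs(b)) != (b + tmp)) evaluates to true; next b becomes 0; next cur becomes 0; next at i=-1:; next cur becomes 0; next at i=0:; next cur becomes 0; next at i=1:; next cur becomes 0; next at i=2:; next cur becomes 0; next at i=3:; next cur becomes 0; next tmp becomes 0; next final value 9
calc_v2: tmp becomes 0; next aux becomes 0; next (abs(aux) == (-tmp)) evaluates to true; next aux becomes -10; next (!(min(abs(aux), abs(b)) != (b + tmp))) evaluates to false; next b becomes 0; next cur becomes 0; next at i=-1:; next cur becomes 0; next at i=0:; next cur becomes 0; next at i=1:; next cur becomes 0; next at i=2:; next cur becomes 0; next at i=3:; next cur becomes 0; next tmp becomes 0; next final value 10
9 != 10, so the rewrite changes behavior.
verdict: not equivalent; witness: a=0, b=-4


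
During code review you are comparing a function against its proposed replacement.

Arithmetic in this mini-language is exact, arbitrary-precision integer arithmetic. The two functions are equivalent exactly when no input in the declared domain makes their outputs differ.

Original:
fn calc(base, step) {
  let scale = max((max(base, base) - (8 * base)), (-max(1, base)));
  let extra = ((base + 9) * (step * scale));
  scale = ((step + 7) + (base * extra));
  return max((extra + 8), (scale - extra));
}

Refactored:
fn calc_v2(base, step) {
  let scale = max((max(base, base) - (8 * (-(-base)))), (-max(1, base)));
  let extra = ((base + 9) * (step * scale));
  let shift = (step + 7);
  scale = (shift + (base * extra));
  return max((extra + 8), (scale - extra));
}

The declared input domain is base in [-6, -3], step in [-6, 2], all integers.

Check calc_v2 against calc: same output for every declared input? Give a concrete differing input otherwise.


Differences: statement counts differ, plus local variable names differ — yet all 36 inputs agree.
verdict: equivalent


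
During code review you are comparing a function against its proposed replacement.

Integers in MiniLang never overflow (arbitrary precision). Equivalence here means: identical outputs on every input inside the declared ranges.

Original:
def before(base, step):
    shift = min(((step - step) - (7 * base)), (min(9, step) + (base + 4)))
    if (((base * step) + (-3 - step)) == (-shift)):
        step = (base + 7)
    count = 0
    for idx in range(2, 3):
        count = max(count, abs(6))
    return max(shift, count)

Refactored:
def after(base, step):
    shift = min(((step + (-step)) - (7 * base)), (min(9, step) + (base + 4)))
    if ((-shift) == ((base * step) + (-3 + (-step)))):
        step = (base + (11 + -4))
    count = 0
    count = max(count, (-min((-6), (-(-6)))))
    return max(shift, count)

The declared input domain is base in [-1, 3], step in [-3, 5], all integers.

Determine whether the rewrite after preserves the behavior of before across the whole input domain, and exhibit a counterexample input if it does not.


Behavior is preserved: although arithmetic usage differs, plus min/max/abs usage differs, plus loop structure differs, plus statement counts differ, plus constant usage differs, plus local variable names differ, the outputs never diverge.
One worked example (base=0, step=-1) — before: shift becomes 0; next (((base * step) + (-3 - step)) == (-shift)) evaluates to false; next count becomes 0; next at idx=2:; next count becomes 6; next final value 6; after: shift becomes 0; next ((-shift) == ((base * step) + (-3 + (-step)))) evaluates to false; next count becomes 0; next count becomes 6; next final value 6; agreement on 6.
Sweeping the whole domain (45 inputs) finds no disagreement.
verdict: equivalent


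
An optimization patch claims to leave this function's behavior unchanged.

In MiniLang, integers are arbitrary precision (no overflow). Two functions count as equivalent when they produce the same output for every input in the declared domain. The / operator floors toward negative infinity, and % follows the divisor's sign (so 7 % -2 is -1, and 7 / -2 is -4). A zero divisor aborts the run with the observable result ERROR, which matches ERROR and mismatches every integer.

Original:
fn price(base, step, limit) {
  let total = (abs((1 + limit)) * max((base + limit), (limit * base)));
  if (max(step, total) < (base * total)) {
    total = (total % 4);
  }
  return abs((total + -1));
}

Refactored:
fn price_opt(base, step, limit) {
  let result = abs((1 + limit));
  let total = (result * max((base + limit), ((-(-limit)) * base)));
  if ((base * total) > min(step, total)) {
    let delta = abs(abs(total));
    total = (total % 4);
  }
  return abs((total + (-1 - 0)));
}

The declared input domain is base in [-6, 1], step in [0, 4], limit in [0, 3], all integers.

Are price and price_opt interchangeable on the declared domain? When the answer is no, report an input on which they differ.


Take base=-2, step=4, limit=1.
price: total=-2, then (max(step, total) < (base * total)) is false, then returns 3
price_opt: result=2, then total=-2, then ((base * total) > min(step, total)) is true, then delta=2, then total=2, then returns 1
3 and 1 differ, so these are not the same function on this domain.
verdict: not equivalent; witness: base=-2, step=4, limit=1


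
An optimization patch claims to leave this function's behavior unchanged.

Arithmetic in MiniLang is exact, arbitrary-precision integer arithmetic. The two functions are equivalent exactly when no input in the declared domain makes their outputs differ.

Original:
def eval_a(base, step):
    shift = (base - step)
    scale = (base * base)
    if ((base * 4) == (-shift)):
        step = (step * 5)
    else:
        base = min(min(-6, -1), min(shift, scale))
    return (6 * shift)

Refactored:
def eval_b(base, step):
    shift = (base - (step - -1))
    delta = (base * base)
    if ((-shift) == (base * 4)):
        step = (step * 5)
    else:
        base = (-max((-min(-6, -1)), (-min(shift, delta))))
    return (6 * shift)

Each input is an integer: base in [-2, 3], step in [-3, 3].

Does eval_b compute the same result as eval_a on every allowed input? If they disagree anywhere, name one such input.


Consider the input base=-2, step=-3.
eval_a: shift := 1 | scale := 4 | ((base * 4) == (-shift)): false | base := -6 | result 6
eval_b: shift := 0 | delta := 4 | ((-shift) == (base * 4)): false | base := -6 | result 0
6 against 0: the behavior changed.
verdict: not equivalent; witness: base=-2, step=-3


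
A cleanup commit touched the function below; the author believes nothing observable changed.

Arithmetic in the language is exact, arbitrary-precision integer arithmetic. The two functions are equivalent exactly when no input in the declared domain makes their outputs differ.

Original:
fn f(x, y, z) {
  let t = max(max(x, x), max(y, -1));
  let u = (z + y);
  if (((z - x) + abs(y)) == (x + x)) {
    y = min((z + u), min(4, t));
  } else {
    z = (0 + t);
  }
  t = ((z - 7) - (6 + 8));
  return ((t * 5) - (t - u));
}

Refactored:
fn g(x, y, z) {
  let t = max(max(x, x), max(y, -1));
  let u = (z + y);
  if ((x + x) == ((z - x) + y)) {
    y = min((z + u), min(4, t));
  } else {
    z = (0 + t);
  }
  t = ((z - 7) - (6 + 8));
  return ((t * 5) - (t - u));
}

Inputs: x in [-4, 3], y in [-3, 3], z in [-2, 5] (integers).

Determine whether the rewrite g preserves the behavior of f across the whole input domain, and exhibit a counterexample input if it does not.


These are not equivalent — on x=-1, y=-3, z=0 the outputs split (-91 vs -87).
f: t=-1, then u=-3, then (((z - x) + abs(y)) == (x + x)) is false, then z=-1, then t=-22, then returns -91
g: t=-1, then u=-3, then ((x + x) == ((z - x) + y)) is true, then y=-3, then t=-21, then returns -87
verdict: not equivalent; witness: x=-1, y=-3, z=0


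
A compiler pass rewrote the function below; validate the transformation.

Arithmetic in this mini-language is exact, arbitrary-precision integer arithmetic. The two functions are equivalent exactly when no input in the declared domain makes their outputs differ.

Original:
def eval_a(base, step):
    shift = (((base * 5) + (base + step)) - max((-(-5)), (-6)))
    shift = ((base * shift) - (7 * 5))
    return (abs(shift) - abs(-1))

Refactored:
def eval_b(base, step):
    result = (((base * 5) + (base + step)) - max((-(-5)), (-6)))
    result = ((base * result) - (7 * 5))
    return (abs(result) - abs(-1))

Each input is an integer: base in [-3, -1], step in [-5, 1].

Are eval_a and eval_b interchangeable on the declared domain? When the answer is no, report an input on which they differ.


This is a faithful refactor — local variable names differ, but the computed results match everywhere.
As a probe, take base=-3, step=-5: eval_a runs shift = -28; shift = 49; return 48; eval_b runs result = -28; result = 49; return 48; both end at 48.
Every one of the 21 inputs gives matching results.
verdict: equivalent
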